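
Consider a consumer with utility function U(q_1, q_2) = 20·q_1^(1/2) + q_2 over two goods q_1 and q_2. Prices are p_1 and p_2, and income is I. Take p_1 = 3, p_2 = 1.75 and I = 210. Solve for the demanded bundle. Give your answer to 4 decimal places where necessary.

q_1* = 34.0278, q_2* = 61.6667

Utility is quasi-linear in q_2; the FOC for q_1 is 10/√q_1 = p_1/p_2.
Solve: √q_1 = 10·p_2/p_1, so q_1*(p_1,p_2) = (10·p_2/p_1)², and q_2* = (I − p_1·q_1*)/p_2.
Plugging in: q_1* = (10·1.75/3)² = 34.0278, q_2* = 61.6667.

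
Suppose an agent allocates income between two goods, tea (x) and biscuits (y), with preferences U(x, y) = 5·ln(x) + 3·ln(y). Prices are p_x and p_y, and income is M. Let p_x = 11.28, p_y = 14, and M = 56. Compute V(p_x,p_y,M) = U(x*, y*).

V = 6.878

The MRS is (5/3)·y/x. Set MRS = p_x/p_y.
So 5·p_y·y = 3·p_x·x; combined with the budget, a share 0.625 of income goes to x.
Demand: x*(p_x,p_y,M) = 0.625·M/p_x and y* = 0.375·M/p_y.
At p_x=11.28, p_y=14, M=56: x* = 0.625·56/11.28 = 3.1028, y* = 1.5.
Utility at the optimum: U(3.1028, 1.5) = 6.878.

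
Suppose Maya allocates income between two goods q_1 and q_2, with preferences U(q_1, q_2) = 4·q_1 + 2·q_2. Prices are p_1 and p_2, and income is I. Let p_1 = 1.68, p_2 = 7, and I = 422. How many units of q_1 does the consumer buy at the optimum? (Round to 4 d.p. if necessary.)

Linear utility — the consumer picks whichever good has higher MU/price: 4/1.68 = 2.381 vs 2/7 = 0.2857.
q_1 gives more utility per dollar, so spend all income on q_1: q_1* = I/p_1, q_2* = 0.
Numerically: q_1* = 251.1905, q_2* = 0.

q_1* = 251.1905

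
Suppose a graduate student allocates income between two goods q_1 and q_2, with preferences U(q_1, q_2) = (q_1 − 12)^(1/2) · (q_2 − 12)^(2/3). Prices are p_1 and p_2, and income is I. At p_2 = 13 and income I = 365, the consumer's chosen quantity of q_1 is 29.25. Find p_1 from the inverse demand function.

p_1 = 4

This is Cobb-Douglas in (q_1−12, q_2−12): tangency gives 0.5·p_2·(q_2−12) = 2/3·p_1·(q_1−12).
After buying the subsistence bundle (12, 12), a share 3/7 of the remaining income goes to q_1: q_1* = 12 + 3/7·(I − 12p_1 − 12p_2)/p_1.
Set q_1* = 29.25 in the demand function and solve for p_1: p_1 = 4.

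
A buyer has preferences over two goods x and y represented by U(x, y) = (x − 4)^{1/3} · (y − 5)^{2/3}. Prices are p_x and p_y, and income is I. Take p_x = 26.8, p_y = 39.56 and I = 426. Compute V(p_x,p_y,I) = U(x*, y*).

This is Cobb-Douglas in (x−4, y−5): tangency gives 1/3·p_y·(y−5) = 2/3·p_x·(x−4).
After buying the subsistence bundle (4, 5), a share 1/3 of the remaining income goes to x: x* = 4 + 1/3·(I − 4p_x − 5p_y)/p_x.
Discretionary income = 426 − 4·26.8 − 5·39.56 = 121; x* = 4 + 1/3·121/26.8 = 5.505; y* = 5 + 2/3·121/39.56 = 7.0391.
Utility at the optimum: U(5.505, 7.0391) = 1.8428.

V = 1.8428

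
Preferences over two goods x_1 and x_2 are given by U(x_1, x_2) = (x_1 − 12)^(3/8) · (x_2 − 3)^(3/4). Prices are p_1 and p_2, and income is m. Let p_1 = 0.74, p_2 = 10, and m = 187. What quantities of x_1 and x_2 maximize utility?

x_1* = 78.7207, x_2* = 12.8747

This is Cobb-Douglas in (x_1−12, x_2−3): tangency gives 0.375·p_2·(x_2−3) = 0.75·p_1·(x_1−12).
Substituting into the budget: x_1* = 12 + 1/3·(m − 12·p_1 − 3·p_2)/p_1, and x_2* = 3 + 2/3·(…)/p_2.
Discretionary income = 187 − 12·0.74 − 3·10 = 148.12; x_1* = 12 + 1/3·148.12/0.74 = 78.7207; x_2* = 3 + 2/3·148.12/10 = 12.8747.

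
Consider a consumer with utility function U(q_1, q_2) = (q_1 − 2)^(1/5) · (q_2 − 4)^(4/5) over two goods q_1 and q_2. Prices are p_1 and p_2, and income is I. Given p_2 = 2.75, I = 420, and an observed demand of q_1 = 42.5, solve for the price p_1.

p_1 = 2

MRS = (1/4)·(q_2−4)/(q_1−2). Tangency with p_1/p_2 gives q_2−4 = 4·(p_1/p_2)·(q_1−2).
After buying the subsistence bundle (2, 4), a share 0.2 of the remaining income goes to q_1: q_1* = 2 + 0.2·(I − 2p_1 − 4p_2)/p_1.
Set q_1* = 42.5 in the demand function and solve for p_1: p_1 = 2.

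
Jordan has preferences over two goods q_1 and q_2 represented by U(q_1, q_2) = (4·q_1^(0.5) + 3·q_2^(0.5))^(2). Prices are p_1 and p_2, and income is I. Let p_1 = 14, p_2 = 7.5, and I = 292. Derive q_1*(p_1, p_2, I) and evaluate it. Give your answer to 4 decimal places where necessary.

MU_q_1 ∝ 4·q_1^(-0.5), MU_q_2 ∝ 3·q_2^(-0.5), so MRS = (4/3)·(q_2/q_1)^(0.5) = p_1/p_2.
Hence q_2/q_1 = ((3/4)·p_1/p_2)^(1/(0.5)), i.e. raised to the 2 power.
With the ratio pinned down, the budget gives q_1* = I/(p_1 + p_2·(q_2/q_1)) and q_2* = (q_2/q_1)·q_1*.
Numerically q_2/q_1 = 1.96, so q_1* = 292/(14 + 7.5·1.96) = 10.1742.

q_1* = 10.1742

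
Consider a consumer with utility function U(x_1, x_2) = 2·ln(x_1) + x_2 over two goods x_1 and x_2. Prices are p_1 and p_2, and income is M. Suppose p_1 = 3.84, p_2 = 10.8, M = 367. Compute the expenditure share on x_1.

share on x_1 = 0.0589

Set MRS = p_1/p_2: (2/x_1)/1 = p_1/p_2.
So x_1*(p_1,p_2) = 2·p_2/p_1, independent of income; and x_2* = (M − 2·p_2)/p_2.
At the given prices: x_1* = 2·10.8/3.84 = 5.625, and x_2* = 31.9815.
Expenditure on x_1: 3.84·5.625 = 21.6; share = 0.0589.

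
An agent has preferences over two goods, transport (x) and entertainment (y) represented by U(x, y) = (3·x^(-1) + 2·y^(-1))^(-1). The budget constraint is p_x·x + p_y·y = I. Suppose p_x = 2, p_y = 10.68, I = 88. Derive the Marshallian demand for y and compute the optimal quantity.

With the ratio pinned down, the budget gives x* = I/(p_x + p_y·(y/x)) and y* = (y/x)·x*.
Numerically y/x = 0.353333, so x* = 88/(2 + 10.68·0.353333) = 15.2418 and y* = 0.353333·15.2418 = 5.3854.

y* = 5.3854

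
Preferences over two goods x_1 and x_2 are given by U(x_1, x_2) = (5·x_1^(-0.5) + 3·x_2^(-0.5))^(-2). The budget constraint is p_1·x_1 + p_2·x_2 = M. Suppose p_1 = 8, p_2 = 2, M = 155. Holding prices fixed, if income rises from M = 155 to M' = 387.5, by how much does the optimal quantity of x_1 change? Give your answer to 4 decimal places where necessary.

Δx_1* = 20.0688

MU_x_1 ∝ 5·x_1^(-1.5), MU_x_2 ∝ 3·x_2^(-1.5), so MRS = (5/3)·(x_2/x_1)^(1.5) = p_1/p_2.
Hence x_2/x_1 = ((3/5)·p_1/p_2)^(1/(1.5)), i.e. raised to the 2/3 power.
With the ratio pinned down, the budget gives x_1* = M/(p_1 + p_2·(x_2/x_1)) and x_2* = (x_2/x_1)·x_1*.
Numerically x_2/x_1 = 1.792562, so x_1* = 155/(8 + 2·1.792562) = 13.3792.
At M' = 387.5: x_1* = 33.4481. Change: 33.4481 − 13.3792 = 20.0688.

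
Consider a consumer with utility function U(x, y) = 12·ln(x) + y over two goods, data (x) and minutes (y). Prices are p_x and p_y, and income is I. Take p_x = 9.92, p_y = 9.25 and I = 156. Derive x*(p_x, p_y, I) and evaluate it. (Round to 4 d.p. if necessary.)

Set MRS = p_x/p_y: (12/x)/1 = p_x/p_y.
So x*(p_x,p_y) = 12·p_y/p_x, independent of income; and y* = (I − 12·p_y)/p_y.
At the given prices: x* = 12·9.25/9.92 = 11.1895.

x* = 11.1895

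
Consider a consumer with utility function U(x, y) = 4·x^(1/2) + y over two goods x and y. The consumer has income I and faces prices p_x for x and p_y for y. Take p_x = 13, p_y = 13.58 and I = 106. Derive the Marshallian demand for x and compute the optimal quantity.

Solve: √x = 2·p_y/p_x, so x*(p_x,p_y) = (2·p_y/p_x)², and y* = (I − p_x·x*)/p_y.
Plugging in: x* = (2·13.58/13)² = 4.3649.

x* = 4.3649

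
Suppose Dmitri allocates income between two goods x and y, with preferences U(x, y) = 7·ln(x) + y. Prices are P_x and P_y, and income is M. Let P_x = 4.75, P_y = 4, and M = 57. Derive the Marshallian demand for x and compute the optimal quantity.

x* = 5.8947

Set MRS = P_x/P_y: (7/x)/1 = P_x/P_y.
So x*(P_x,P_y) = 7·P_y/P_x, independent of income; and y* = (M − 7·P_y)/P_y.
At the given prices: x* = 7·4/4.75 = 5.8947.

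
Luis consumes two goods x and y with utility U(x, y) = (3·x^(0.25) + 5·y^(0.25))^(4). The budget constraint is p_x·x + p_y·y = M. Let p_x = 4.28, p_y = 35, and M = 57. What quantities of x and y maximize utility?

x* = 6.7233, y* = 0.8064

MU_x ∝ 3·x^(-0.75), MU_y ∝ 5·y^(-0.75), so MRS = (3/5)·(y/x)^(0.75) = p_x/p_y.
Hence y/x = ((5/3)·p_x/p_y)^(1/(0.75)), i.e. raised to the 4/3 power.
Substitute y = (y/x)·x into the budget: x* = M/(p_x + p_y·(y/x)).
Numerically y/x = 0.119941, so x* = 57/(4.28 + 35·0.119941) = 6.7233 and y* = 0.119941·6.7233 = 0.8064.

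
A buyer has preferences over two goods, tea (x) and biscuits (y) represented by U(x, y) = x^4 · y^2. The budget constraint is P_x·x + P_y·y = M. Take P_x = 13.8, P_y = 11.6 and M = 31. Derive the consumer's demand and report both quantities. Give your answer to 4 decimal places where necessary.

Demand: x*(P_x,P_y,M) = 2/3·M/P_x and y* = 1/3·M/P_y.
At P_x=13.8, P_y=11.6, M=31: x* = 2/3·31/13.8 = 1.4976, y* = 0.8908.

x* = 1.4976, y* = 0.8908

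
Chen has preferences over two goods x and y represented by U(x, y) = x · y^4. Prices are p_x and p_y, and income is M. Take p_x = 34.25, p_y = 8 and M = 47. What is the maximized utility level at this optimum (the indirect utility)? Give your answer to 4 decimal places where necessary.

V = 133.9241

Tangency: MRS = (1/4)·y/x = p_x/p_y.
So p_y·y = 4·p_x·x; combined with the budget, a share 0.2 of income goes to x.
Demand: x*(p_x,p_y,M) = 0.2·M/p_x and y* = 0.8·M/p_y.
At p_x=34.25, p_y=8, M=47: x* = 0.2·47/34.25 = 0.2745, y* = 4.7.
Utility at the optimum: U(0.2745, 4.7) = 133.9241.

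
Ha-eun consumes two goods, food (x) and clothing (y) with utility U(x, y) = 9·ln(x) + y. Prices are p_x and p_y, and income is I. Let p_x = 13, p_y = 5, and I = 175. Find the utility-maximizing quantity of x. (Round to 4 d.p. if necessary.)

x* = 3.4615

Set MRS = p_x/p_y: (9/x)/1 = p_x/p_y.
So x*(p_x,p_y) = 9·p_y/p_x, independent of income; and y* = (I − 9·p_y)/p_y.
At the given prices: x* = 9·5/13 = 3.4615.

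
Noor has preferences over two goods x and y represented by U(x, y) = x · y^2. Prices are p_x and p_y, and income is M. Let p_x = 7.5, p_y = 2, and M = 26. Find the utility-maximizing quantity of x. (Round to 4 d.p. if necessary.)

x* = 1.1556

Demand: x*(p_x,p_y,M) = 1/3·M/p_x and y* = 2/3·M/p_y.
At p_x=7.5, p_y=2, M=26: x* = 1/3·26/7.5 = 1.1556.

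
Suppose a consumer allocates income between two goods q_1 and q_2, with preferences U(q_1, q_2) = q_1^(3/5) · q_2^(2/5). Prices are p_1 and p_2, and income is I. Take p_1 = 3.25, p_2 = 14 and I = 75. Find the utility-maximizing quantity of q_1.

Demand: q_1*(p_1,p_2,I) = 0.6·I/p_1 and q_2* = 0.4·I/p_2.
At p_1=3.25, p_2=14, I=75: q_1* = 0.6·75/3.25 = 13.8462.

q_1* = 13.8462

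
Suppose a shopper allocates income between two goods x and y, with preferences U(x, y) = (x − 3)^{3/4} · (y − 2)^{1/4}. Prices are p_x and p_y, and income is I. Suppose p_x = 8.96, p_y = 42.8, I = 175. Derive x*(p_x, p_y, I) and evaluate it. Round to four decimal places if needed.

x* = 8.2333

Substituting into the budget: x* = 3 + 0.75·(I − 3·p_x − 2·p_y)/p_x, and y* = 2 + 0.25·(…)/p_y.
Discretionary income = 175 − 3·8.96 − 2·42.8 = 62.52; x* = 3 + 0.75·62.52/8.96 = 8.2333.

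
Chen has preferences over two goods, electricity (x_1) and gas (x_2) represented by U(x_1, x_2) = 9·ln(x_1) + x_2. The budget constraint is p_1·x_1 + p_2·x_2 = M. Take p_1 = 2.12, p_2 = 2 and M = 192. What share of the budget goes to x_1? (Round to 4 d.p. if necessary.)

share on x_1 = 0.0938

Set MRS = p_1/p_2: (9/x_1)/1 = p_1/p_2.
So x_1*(p_1,p_2) = 9·p_2/p_1, independent of income; and x_2* = (M − 9·p_2)/p_2.
At the given prices: x_1* = 9·2/2.12 = 8.4906, and x_2* = 87.
Expenditure on x_1: 2.12·8.4906 = 18; share = 0.0938.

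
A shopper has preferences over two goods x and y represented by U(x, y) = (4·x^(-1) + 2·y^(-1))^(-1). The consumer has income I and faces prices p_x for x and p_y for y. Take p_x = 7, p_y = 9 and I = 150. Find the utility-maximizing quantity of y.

y* = 7.4166

MRS = MU_x/MU_y = 2·(y/x)^(2). Set equal to p_x/p_y.
Hence y/x = ((1/2)·p_x/p_y)^(1/(2)), i.e. raised to the 0.5 power.
With the ratio pinned down, the budget gives x* = I/(p_x + p_y·(y/x)) and y* = (y/x)·x*.
Numerically y/x = 0.62361, so x* = 150/(7 + 9·0.62361) = 11.893 and y* = 0.62361·11.893 = 7.4166.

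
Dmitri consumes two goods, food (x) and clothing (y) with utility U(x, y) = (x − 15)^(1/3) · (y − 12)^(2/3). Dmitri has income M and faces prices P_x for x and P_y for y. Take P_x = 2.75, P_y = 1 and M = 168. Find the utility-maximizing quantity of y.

This is Cobb-Douglas in (x−15, y−12): tangency gives 1/3·P_y·(y−12) = 2/3·P_x·(x−15).
After buying the subsistence bundle (15, 12), a share 1/3 of the remaining income goes to x: x* = 15 + 1/3·(M − 15P_x − 12P_y)/P_x.
Discretionary income = 168 − 15·2.75 − 12·1 = 114.75; y* = 12 + 2/3·114.75/1 = 88.5.

y* = 88.5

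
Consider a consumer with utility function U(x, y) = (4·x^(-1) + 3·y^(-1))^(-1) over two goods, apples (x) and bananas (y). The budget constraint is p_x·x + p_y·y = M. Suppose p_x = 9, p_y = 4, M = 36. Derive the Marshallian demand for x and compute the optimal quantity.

x* = 2.5359

From the CES first-order condition, (4/3)·(y/x)^(2) = p_x/p_y.
Solve for the ratio: y/x = [(3/4)·p_x/p_y]^(0.5).
With the ratio pinned down, the budget gives x* = M/(p_x + p_y·(y/x)) and y* = (y/x)·x*.
Numerically y/x = 1.299038, so x* = 36/(9 + 4·1.299038) = 2.5359.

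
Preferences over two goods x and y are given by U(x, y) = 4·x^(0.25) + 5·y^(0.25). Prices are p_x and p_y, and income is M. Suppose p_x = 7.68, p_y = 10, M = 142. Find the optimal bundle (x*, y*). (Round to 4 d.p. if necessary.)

From the CES first-order condition, (4/5)·(y/x)^(0.75) = p_x/p_y.
Hence y/x = ((5/4)·p_x/p_y)^(1/(0.75)), i.e. raised to the 4/3 power.
With the ratio pinned down, the budget gives x* = M/(p_x + p_y·(y/x)) and y* = (y/x)·x*.
Numerically y/x = 0.947025, so x* = 142/(7.68 + 10·0.947025) = 8.2798 and y* = 0.947025·8.2798 = 7.8411.

x* = 8.2798, y* = 7.8411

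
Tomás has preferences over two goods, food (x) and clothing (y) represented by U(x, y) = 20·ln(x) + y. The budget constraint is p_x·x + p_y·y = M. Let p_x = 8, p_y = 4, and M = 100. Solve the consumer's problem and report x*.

So x*(p_x,p_y) = 20·p_y/p_x, independent of income; and y* = (M − 20·p_y)/p_y.
At the given prices: x* = 20·4/8 = 10.

x* = 10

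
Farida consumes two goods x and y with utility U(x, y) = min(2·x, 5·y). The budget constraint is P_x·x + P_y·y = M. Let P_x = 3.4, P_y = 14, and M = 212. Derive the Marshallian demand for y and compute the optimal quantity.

Demand: x*(P_x,P_y,M) = 5·M/(5·P_x + 2·P_y), y* = 2·M/(5·P_x + 2·P_y).
Here 5·3.4 + 2·14 = 45, giving y* = 9.4222.

y* = 9.4222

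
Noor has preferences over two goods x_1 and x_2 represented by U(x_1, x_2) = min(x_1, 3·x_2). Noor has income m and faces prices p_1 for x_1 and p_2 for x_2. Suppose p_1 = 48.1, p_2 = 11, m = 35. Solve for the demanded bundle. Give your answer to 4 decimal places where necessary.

x_1* = 0.6761, x_2* = 0.2254

Leontief preferences: the optimum is at the kink where x_1/3 = x_2/1, i.e. x_2 = (1/3)·x_1.
Budget: p_1·x_1 + p_2·(1/3)·x_1 = m, so (3·p_1 + p_2)·x_1 = 3·m.
Demand: x_1*(p_1,p_2,m) = 3·m/(3·p_1 + p_2), x_2* = m/(3·p_1 + p_2).
Here 3·48.1 + 11 = 155.3, giving x_1* = 0.6761 and x_2* = 0.2254.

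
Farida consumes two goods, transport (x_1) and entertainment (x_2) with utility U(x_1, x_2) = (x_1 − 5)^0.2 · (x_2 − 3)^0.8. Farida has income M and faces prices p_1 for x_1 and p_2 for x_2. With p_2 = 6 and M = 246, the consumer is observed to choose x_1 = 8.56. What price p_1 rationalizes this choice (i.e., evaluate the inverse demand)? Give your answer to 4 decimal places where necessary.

Let x_1' = x_1−5, x_2' = x_2−3. MRS = (1/4)·x_2'/x_1' = p_1/p_2.
Substituting into the budget: x_1* = 5 + 0.2·(M − 5·p_1 − 3·p_2)/p_1, and x_2* = 3 + 0.8·(…)/p_2.
Set x_1* = 8.56 in the demand function and solve for p_1: p_1 = 10.

p_1 = 10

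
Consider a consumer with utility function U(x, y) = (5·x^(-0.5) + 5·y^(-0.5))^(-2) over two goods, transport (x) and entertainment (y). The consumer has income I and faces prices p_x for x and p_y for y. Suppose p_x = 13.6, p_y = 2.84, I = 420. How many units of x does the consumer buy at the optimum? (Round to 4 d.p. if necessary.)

x* = 19.3829

MRS = MU_x/MU_y = (y/x)^(1.5). Set equal to p_x/p_y.
Hence y/x = (p_x/p_y)^(1/(1.5)), i.e. raised to the 2/3 power.
With the ratio pinned down, the budget gives x* = I/(p_x + p_y·(y/x)) and y* = (y/x)·x*.
Numerically y/x = 2.84106, so x* = 420/(13.6 + 2.84·2.84106) = 19.3829.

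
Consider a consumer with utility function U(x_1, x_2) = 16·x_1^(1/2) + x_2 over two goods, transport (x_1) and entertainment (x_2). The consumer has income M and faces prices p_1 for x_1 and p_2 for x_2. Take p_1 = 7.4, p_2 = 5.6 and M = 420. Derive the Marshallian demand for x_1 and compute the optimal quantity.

Utility is quasi-linear in x_2; the FOC for x_1 is 8/√x_1 = p_1/p_2.
Solve: √x_1 = 8·p_2/p_1, so x_1*(p_1,p_2) = (8·p_2/p_1)², and x_2* = (M − p_1·x_1*)/p_2.
Plugging in: x_1* = (8·5.6/7.4)² = 36.6516.

x_1* = 36.6516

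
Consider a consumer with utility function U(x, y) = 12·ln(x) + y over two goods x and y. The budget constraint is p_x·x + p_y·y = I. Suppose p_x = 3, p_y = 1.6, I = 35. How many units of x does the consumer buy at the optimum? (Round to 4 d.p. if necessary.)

x* = 6.4

MU_x = 12/x, MU_y = 1. Tangency: 12/x = p_x/p_y.
So x*(p_x,p_y) = 12·p_y/p_x, independent of income; and y* = (I − 12·p_y)/p_y.
At the given prices: x* = 12·1.6/3 = 6.4.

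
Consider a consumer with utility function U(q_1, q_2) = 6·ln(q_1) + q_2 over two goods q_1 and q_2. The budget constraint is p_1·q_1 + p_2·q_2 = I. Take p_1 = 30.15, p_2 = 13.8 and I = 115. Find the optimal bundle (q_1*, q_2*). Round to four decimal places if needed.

MU_q_1 = 6/q_1, MU_q_2 = 1. Tangency: 6/q_1 = p_1/p_2.
So q_1*(p_1,p_2) = 6·p_2/p_1, independent of income; and q_2* = (I − 6·p_2)/p_2.
At the given prices: q_1* = 6·13.8/30.15 = 2.7463, and q_2* = 2.3333.

q_1* = 2.7463, q_2* = 2.3333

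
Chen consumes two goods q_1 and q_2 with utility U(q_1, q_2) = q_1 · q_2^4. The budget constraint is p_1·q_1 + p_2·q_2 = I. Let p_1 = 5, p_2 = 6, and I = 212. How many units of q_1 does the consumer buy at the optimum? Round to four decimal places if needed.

Demand: q_1*(p_1,p_2,I) = 0.2·I/p_1 and q_2* = 0.8·I/p_2.
At p_1=5, p_2=6, I=212: q_1* = 0.2·212/5 = 8.48.

q_1* = 8.48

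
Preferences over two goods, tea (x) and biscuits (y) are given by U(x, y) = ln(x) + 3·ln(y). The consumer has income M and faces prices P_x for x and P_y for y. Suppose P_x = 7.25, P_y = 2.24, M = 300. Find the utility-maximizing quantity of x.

x* = 10.3448

The MRS is (1/3)·y/x. Set MRS = P_x/P_y.
So P_y·y = 3·P_x·x; combined with the budget, a share 0.25 of income goes to x.
Demand: x*(P_x,P_y,M) = 0.25·M/P_x and y* = 0.75·M/P_y.
At P_x=7.25, P_y=2.24, M=300: x* = 0.25·300/7.25 = 10.3448.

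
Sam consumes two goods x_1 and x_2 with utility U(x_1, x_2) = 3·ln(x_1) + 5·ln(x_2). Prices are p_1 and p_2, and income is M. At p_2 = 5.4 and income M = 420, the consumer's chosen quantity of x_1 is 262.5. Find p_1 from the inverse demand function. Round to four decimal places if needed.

p_1 = 0.6

The MRS is (3/5)·x_2/x_1. Set MRS = p_1/p_2.
So 3·p_2·x_2 = 5·p_1·x_1; combined with the budget, a share 0.375 of income goes to x_1.
Demand: x_1*(p_1,p_2,M) = 0.375·M/p_1 and x_2* = 0.625·M/p_2.
Set x_1* = 262.5 in the demand function and solve for p_1: p_1 = 0.6.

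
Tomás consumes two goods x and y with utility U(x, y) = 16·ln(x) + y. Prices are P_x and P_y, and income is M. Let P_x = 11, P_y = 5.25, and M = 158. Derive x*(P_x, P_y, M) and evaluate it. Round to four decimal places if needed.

Set MRS = P_x/P_y: (16/x)/1 = P_x/P_y.
So x*(P_x,P_y) = 16·P_y/P_x, independent of income; and y* = (M − 16·P_y)/P_y.
At the given prices: x* = 16·5.25/11 = 7.6364.

x* = 7.6364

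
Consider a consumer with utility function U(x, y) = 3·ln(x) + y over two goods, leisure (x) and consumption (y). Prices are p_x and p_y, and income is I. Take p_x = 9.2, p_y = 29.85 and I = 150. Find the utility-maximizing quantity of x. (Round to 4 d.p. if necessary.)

Set MRS = p_x/p_y: (3/x)/1 = p_x/p_y.
So x*(p_x,p_y) = 3·p_y/p_x, independent of income; and y* = (I − 3·p_y)/p_y.
At the given prices: x* = 3·29.85/9.2 = 9.7337.

x* = 9.7337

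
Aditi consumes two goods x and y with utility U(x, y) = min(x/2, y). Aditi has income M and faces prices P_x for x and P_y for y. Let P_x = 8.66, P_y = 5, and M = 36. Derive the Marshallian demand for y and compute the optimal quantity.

Leontief preferences: the optimum is at the kink where x/2 = y/1, i.e. y = (1/2)·x.
Budget: P_x·x + P_y·(1/2)·x = M, so (2·P_x + P_y)·x = 2·M.
Demand: x*(P_x,P_y,M) = 2·M/(2·P_x + P_y), y* = M/(2·P_x + P_y).
Here 2·8.66 + 5 = 22.32, giving y* = 1.6129.

y* = 1.6129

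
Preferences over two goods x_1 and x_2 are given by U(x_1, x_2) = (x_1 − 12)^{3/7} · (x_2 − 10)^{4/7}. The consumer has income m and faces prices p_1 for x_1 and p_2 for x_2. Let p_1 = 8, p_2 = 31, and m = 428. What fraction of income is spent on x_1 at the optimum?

share on x_1 = 0.2463

MRS = (3/4)·(x_2−10)/(x_1−12). Tangency with p_1/p_2 gives x_2−10 = (4/3)·(p_1/p_2)·(x_1−12).
Substituting into the budget: x_1* = 12 + 3/7·(m − 12·p_1 − 10·p_2)/p_1, and x_2* = 10 + 4/7·(…)/p_2.
Discretionary income = 428 − 12·8 − 10·31 = 22; x_1* = 12 + 3/7·22/8 = 13.1786; x_2* = 10 + 4/7·22/31 = 10.4055.
Expenditure on x_1: 8·13.1786 = 105.4286; share = 0.2463.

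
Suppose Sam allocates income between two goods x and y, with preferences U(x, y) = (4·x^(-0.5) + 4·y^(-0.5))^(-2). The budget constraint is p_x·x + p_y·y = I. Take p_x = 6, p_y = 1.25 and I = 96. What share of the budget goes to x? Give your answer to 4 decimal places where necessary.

share on x = 0.6278

From the CES first-order condition, (y/x)^(1.5) = p_x/p_y.
Solve for the ratio: y/x = [p_x/p_y]^(2/3).
Substitute y = (y/x)·x into the budget: x* = I/(p_x + p_y·(y/x)).
Numerically y/x = 2.845515, so x* = 96/(6 + 1.25·2.845515) = 10.0451 and y* = 2.845515·10.0451 = 28.5835.
Expenditure on x: 6·10.0451 = 60.2706; share = 0.6278.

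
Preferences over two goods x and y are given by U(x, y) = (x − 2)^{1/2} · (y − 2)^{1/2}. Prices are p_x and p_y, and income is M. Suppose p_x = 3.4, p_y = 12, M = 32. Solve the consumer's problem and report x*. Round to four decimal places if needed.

x* = 2.1765

Let x' = x−2, y' = y−2. MRS = y'/x' = p_x/p_y.
After buying the subsistence bundle (2, 2), a share 0.5 of the remaining income goes to x: x* = 2 + 0.5·(M − 2p_x − 2p_y)/p_x.
Discretionary income = 32 − 2·3.4 − 2·12 = 1.2; x* = 2 + 0.5·1.2/3.4 = 2.1765.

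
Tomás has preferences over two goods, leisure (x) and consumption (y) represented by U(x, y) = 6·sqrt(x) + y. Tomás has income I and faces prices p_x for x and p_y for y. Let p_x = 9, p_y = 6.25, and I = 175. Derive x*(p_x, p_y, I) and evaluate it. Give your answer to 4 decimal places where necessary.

Set MRS = p_x/p_y: 3·x^(−1/2) = p_x/p_y.
Thus x* = (3·p_y/p_x)² — independent of I — with the rest of income spent on y.
Plugging in: x* = (3·6.25/9)² = 4.3403.

x* = 4.3403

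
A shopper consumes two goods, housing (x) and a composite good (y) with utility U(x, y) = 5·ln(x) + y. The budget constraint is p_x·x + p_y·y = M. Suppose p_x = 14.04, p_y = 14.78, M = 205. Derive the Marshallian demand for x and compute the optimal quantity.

MU_x = 5/x, MU_y = 1. Tangency: 5/x = p_x/p_y.
So x*(p_x,p_y) = 5·p_y/p_x, independent of income; and y* = (M − 5·p_y)/p_y.
At the given prices: x* = 5·14.78/14.04 = 5.2635.

x* = 5.2635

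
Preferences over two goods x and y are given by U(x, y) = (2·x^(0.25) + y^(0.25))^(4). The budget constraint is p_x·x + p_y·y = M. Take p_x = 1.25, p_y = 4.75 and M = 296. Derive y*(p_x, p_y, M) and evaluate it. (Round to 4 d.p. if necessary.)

y* = 12.6345

From the CES first-order condition, 2·(y/x)^(0.75) = p_x/p_y.
Hence y/x = ((1/2)·p_x/p_y)^(1/(0.75)), i.e. raised to the 4/3 power.
With the ratio pinned down, the budget gives x* = M/(p_x + p_y·(y/x)) and y* = (y/x)·x*.
Numerically y/x = 0.066924, so x* = 296/(1.25 + 4.75·0.066924) = 188.7889 and y* = 0.066924·188.7889 = 12.6345.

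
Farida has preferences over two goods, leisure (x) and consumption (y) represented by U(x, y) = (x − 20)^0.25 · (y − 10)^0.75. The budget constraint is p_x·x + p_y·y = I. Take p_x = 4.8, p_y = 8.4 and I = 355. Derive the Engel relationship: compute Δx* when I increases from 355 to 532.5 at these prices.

Δx* = 9.2448

This is Cobb-Douglas in (x−20, y−10): tangency gives 0.25·p_y·(y−10) = 0.75·p_x·(x−20).
Substituting into the budget: x* = 20 + 0.25·(I − 20·p_x − 10·p_y)/p_x, and y* = 10 + 0.75·(…)/p_y.
Discretionary income = 355 − 20·4.8 − 10·8.4 = 175; x* = 20 + 0.25·175/4.8 = 29.1146.
At I' = 532.5: x* = 38.3594. Change: 38.3594 − 29.1146 = 9.2448.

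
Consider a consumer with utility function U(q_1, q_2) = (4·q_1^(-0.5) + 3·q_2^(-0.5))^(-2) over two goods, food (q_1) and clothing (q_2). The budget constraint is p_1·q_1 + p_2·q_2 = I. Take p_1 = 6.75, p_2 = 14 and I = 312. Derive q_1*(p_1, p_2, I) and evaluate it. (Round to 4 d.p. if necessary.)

MU_q_1 ∝ 4·q_1^(-1.5), MU_q_2 ∝ 3·q_2^(-1.5), so MRS = (4/3)·(q_2/q_1)^(1.5) = p_1/p_2.
Solve for the ratio: q_2/q_1 = [(3/4)·p_1/p_2]^(2/3).
With the ratio pinned down, the budget gives q_1* = I/(p_1 + p_2·(q_2/q_1)) and q_2* = (q_2/q_1)·q_1*.
Numerically q_2/q_1 = 0.507565, so q_1* = 312/(6.75 + 14·0.507565) = 22.5175.

q_1* = 22.5175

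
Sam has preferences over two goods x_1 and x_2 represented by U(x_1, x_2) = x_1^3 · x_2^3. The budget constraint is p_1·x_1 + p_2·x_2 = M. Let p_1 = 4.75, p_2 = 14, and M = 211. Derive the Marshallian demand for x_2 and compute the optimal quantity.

Tangency: MRS = x_2/x_1 = p_1/p_2.
Rearranging, p_2·x_2 = p_1·x_1. Substituting into the budget gives p_1·x_1·(1 + 1) = M.
Demand: x_1*(p_1,p_2,M) = 0.5·M/p_1 and x_2* = 0.5·M/p_2.
At p_1=4.75, p_2=14, M=211: x_2* = 0.5·211/14 = 7.5357.

x_2* = 7.5357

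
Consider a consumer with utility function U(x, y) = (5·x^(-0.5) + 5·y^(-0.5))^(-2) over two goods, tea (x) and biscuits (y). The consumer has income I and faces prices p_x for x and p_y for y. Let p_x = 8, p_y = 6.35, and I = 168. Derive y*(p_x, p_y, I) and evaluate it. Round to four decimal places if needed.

y* = 12.7193

MU_x ∝ 5·x^(-1.5), MU_y ∝ 5·y^(-1.5), so MRS = (y/x)^(1.5) = p_x/p_y.
Hence y/x = (p_x/p_y)^(1/(1.5)), i.e. raised to the 2/3 power.
Substitute y = (y/x)·x into the budget: x* = I/(p_x + p_y·(y/x)).
Numerically y/x = 1.166481, so x* = 168/(8 + 6.35·1.166481) = 10.904 and y* = 1.166481·10.904 = 12.7193.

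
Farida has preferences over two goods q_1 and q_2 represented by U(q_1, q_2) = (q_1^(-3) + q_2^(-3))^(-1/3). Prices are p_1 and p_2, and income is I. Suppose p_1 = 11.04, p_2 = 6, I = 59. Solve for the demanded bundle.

With the ratio pinned down, the budget gives q_1* = I/(p_1 + p_2·(q_2/q_1)) and q_2* = (q_2/q_1)·q_1*.
Numerically q_2/q_1 = 1.164674, so q_1* = 59/(11.04 + 6·1.164674) = 3.2727 and q_2* = 1.164674·3.2727 = 3.8116.

q_1* = 3.2727, q_2* = 3.8116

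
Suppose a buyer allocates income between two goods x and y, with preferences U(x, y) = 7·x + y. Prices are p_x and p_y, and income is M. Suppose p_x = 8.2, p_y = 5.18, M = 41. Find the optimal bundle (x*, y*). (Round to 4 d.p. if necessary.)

Linear utility — the consumer picks whichever good has higher MU/price: 7/8.2 = 0.8537 vs 1/5.18 = 0.1931.
x gives more utility per dollar, so spend all income on x: x* = M/p_x, y* = 0.
Numerically: x* = 5, y* = 0.

x* = 5, y* = 0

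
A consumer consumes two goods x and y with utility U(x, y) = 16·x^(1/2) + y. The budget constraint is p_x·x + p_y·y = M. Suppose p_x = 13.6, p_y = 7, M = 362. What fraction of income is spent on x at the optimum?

Plugging in: x* = (8·7/13.6)² = 16.955, y* = 18.7731.
Expenditure on x: 13.6·16.955 = 230.5882; share = 0.637.

share on x = 0.637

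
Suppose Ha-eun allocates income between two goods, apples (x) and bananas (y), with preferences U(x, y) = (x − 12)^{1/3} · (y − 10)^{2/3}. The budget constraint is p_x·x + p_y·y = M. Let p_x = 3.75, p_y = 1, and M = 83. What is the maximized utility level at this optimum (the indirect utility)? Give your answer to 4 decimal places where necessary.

Let x' = x−12, y' = y−10. MRS = (1/2)·y'/x' = p_x/p_y.
After buying the subsistence bundle (12, 10), a share 1/3 of the remaining income goes to x: x* = 12 + 1/3·(M − 12p_x − 10p_y)/p_x.
Discretionary income = 83 − 12·3.75 − 10·1 = 28; x* = 12 + 1/3·28/3.75 = 14.4889; y* = 10 + 2/3·28/1 = 28.6667.
Utility at the optimum: U(14.4889, 28.6667) = 9.5363.

V = 9.5363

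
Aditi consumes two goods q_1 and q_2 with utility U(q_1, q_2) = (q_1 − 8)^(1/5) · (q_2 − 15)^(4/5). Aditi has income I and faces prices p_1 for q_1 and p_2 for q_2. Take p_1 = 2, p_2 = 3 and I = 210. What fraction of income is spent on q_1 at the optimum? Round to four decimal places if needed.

Let q_1' = q_1−8, q_2' = q_2−15. MRS = (1/4)·q_2'/q_1' = p_1/p_2.
After buying the subsistence bundle (8, 15), a share 0.2 of the remaining income goes to q_1: q_1* = 8 + 0.2·(I − 8p_1 − 15p_2)/p_1.
Discretionary income = 210 − 8·2 − 15·3 = 149; q_1* = 8 + 0.2·149/2 = 22.9; q_2* = 15 + 0.8·149/3 = 54.7333.
Expenditure on q_1: 2·22.9 = 45.8; share = 0.2181.

share on q_1 = 0.2181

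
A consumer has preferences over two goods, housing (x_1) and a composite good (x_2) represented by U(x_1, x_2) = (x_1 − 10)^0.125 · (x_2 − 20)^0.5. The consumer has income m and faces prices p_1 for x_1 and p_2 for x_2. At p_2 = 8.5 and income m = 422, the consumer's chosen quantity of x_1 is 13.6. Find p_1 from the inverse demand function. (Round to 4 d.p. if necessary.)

This is Cobb-Douglas in (x_1−10, x_2−20): tangency gives 0.125·p_2·(x_2−20) = 0.5·p_1·(x_1−10).
Substituting into the budget: x_1* = 10 + 0.2·(m − 10·p_1 − 20·p_2)/p_1, and x_2* = 20 + 0.8·(…)/p_2.
Set x_1* = 13.6 in the demand function and solve for p_1: p_1 = 9.

p_1 = 9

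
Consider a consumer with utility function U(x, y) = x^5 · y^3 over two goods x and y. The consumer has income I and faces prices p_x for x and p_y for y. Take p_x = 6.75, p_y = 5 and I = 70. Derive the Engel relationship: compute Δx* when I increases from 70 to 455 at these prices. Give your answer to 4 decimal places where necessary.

Tangency: MRS = (5/3)·y/x = p_x/p_y.
Rearranging, p_y·y = (3/5)·p_x·x. Substituting into the budget gives p_x·x·(1 + (3/5)) = I.
Demand: x*(p_x,p_y,I) = 0.625·I/p_x and y* = 0.375·I/p_y.
At p_x=6.75, p_y=5, I=70: x* = 0.625·70/6.75 = 6.4815.
At I' = 455: x* = 42.1296. Change: 42.1296 − 6.4815 = 35.6481.

Δx* = 35.6481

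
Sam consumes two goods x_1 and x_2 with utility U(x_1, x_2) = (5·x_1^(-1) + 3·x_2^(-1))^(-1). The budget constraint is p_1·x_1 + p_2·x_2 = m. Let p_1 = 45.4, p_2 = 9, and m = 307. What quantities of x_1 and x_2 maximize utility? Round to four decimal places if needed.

x_1* = 5.028, x_2* = 8.7474

Substitute x_2 = (x_2/x_1)·x_1 into the budget: x_1* = m/(p_1 + p_2·(x_2/x_1)).
Numerically x_2/x_1 = 1.739732, so x_1* = 307/(45.4 + 9·1.739732) = 5.028 and x_2* = 1.739732·5.028 = 8.7474.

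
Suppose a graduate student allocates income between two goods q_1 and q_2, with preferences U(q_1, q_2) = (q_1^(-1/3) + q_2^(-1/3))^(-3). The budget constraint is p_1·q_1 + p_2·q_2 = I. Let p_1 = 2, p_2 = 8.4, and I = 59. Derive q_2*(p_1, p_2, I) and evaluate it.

MRS = MU_q_1/MU_q_2 = (q_2/q_1)^(4/3). Set equal to p_1/p_2.
Solve for the ratio: q_2/q_1 = [p_1/p_2]^(0.75).
With the ratio pinned down, the budget gives q_1* = I/(p_1 + p_2·(q_2/q_1)) and q_2* = (q_2/q_1)·q_1*.
Numerically q_2/q_1 = 0.34085, so q_1* = 59/(2 + 8.4·0.34085) = 12.1321 and q_2* = 0.34085·12.1321 = 4.1352.

q_2* = 4.1352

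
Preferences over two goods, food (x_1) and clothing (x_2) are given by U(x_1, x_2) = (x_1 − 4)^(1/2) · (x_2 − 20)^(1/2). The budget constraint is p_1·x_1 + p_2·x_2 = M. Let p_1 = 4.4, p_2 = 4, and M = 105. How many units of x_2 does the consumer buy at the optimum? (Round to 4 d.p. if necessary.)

This is Cobb-Douglas in (x_1−4, x_2−20): tangency gives 0.5·p_2·(x_2−20) = 0.5·p_1·(x_1−4).
Substituting into the budget: x_1* = 4 + 0.5·(M − 4·p_1 − 20·p_2)/p_1, and x_2* = 20 + 0.5·(…)/p_2.
Discretionary income = 105 − 4·4.4 − 20·4 = 7.4; x_2* = 20 + 0.5·7.4/4 = 20.925.

x_2* = 20.925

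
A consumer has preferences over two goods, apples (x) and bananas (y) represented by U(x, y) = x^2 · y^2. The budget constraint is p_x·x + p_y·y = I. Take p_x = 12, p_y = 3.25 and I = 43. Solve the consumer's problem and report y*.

At p_x=12, p_y=3.25, I=43: y* = 0.5·43/3.25 = 6.6154.

y* = 6.6154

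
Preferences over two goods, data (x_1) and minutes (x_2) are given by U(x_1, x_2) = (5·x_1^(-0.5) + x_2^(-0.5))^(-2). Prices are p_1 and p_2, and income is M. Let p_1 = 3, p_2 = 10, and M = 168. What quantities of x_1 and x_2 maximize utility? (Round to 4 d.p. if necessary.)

MU_x_1 ∝ 5·x_1^(-1.5), MU_x_2 ∝ x_2^(-1.5), so MRS = 5·(x_2/x_1)^(1.5) = p_1/p_2.
Solve for the ratio: x_2/x_1 = [(1/5)·p_1/p_2]^(2/3).
Substitute x_2 = (x_2/x_1)·x_1 into the budget: x_1* = M/(p_1 + p_2·(x_2/x_1)).
Numerically x_2/x_1 = 0.153262, so x_1* = 168/(3 + 10·0.153262) = 37.0647 and x_2* = 0.153262·37.0647 = 5.6806.

x_1* = 37.0647, x_2* = 5.6806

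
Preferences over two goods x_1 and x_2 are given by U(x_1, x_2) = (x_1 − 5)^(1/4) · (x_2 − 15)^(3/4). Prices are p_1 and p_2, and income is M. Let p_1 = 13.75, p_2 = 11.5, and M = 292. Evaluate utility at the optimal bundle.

V = 2.405

Substituting into the budget: x_1* = 5 + 0.25·(M − 5·p_1 − 15·p_2)/p_1, and x_2* = 15 + 0.75·(…)/p_2.
Discretionary income = 292 − 5·13.75 − 15·11.5 = 50.75; x_1* = 5 + 0.25·50.75/13.75 = 5.9227; x_2* = 15 + 0.75·50.75/11.5 = 18.3098.
Utility at the optimum: U(5.9227, 18.3098) = 2.405.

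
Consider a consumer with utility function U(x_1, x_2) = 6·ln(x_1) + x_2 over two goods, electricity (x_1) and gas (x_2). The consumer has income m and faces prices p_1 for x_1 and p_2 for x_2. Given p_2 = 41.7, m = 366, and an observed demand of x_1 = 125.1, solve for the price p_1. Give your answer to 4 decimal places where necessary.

p_1 = 2

MU_x_1 = 6/x_1, MU_x_2 = 1. Tangency: 6/x_1 = p_1/p_2.
So x_1*(p_1,p_2) = 6·p_2/p_1, independent of income; and x_2* = (m − 6·p_2)/p_2.
Set x_1* = 125.1 in the demand function and solve for p_1: p_1 = 2.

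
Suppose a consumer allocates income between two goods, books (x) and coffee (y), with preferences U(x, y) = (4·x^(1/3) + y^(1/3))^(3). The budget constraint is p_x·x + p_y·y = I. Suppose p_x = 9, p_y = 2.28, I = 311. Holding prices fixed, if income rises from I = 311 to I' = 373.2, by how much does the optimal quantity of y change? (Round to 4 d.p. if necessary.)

Substitute y = (y/x)·x into the budget: x* = I/(p_x + p_y·(y/x)).
Numerically y/x = 0.980328, so x* = 311/(9 + 2.28·0.980328) = 27.681 and y* = 0.980328·27.681 = 27.1365.
At I' = 373.2: y* = 32.5637. Change: 32.5637 − 27.1365 = 5.4273.

Δy* = 5.4273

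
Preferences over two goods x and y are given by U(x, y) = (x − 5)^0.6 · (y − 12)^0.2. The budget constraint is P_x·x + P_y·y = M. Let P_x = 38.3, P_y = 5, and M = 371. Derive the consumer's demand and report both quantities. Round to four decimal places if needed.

MRS = 3·(y−12)/(x−5). Tangency with P_x/P_y gives y−12 = (1/3)·(P_x/P_y)·(x−5).
Substituting into the budget: x* = 5 + 0.75·(M − 5·P_x − 12·P_y)/P_x, and y* = 12 + 0.25·(…)/P_y.
Discretionary income = 371 − 5·38.3 − 12·5 = 119.5; x* = 5 + 0.75·119.5/38.3 = 7.3401; y* = 12 + 0.25·119.5/5 = 17.975.

x* = 7.3401, y* = 17.975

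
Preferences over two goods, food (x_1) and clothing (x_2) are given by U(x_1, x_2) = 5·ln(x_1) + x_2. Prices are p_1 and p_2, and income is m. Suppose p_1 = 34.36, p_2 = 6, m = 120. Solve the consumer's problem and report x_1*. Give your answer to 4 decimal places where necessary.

x_1* = 0.8731

At the given prices: x_1* = 5·6/34.36 = 0.8731.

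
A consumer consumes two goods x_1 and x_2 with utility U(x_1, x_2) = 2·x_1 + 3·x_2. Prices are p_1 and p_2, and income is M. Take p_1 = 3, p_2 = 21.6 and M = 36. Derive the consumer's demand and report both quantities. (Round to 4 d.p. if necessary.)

Perfect substitutes: compare marginal utility per dollar. 2/p_1 vs 3/p_2 → 0.6667 vs 0.1389.
x_1 gives more utility per dollar, so spend all income on x_1: x_1* = M/p_1, x_2* = 0.
Numerically: x_1* = 12, x_2* = 0.

x_1* = 12, x_2* = 0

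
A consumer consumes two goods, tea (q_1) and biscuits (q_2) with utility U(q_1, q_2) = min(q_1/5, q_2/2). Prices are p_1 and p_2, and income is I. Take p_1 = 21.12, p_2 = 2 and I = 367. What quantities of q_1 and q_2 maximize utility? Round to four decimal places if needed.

q_1* = 16.7427, q_2* = 6.6971

With perfect complements, no substitution: consume in ratio q_1:q_2 = 5:2.
Budget: p_1·q_1 + p_2·(2/5)·q_1 = I, so (5·p_1 + 2·p_2)·q_1 = 5·I.
Demand: q_1*(p_1,p_2,I) = 5·I/(5·p_1 + 2·p_2), q_2* = 2·I/(5·p_1 + 2·p_2).
Here 5·21.12 + 2·2 = 109.6, giving q_1* = 16.7427 and q_2* = 6.6971.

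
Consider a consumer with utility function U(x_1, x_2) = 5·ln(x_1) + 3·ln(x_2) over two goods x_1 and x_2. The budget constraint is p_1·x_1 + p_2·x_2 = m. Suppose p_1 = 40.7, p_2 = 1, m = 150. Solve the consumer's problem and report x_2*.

x_2* = 56.25

MU_x_1/MU_x_2 = (5·x_2)/(3·x_1); tangency sets this equal to p_1/p_2.
Rearranging, p_2·x_2 = (3/5)·p_1·x_1. Substituting into the budget gives p_1·x_1·(1 + (3/5)) = m.
Demand: x_1*(p_1,p_2,m) = 0.625·m/p_1 and x_2* = 0.375·m/p_2.
At p_1=40.7, p_2=1, m=150: x_2* = 0.375·150/1 = 56.25.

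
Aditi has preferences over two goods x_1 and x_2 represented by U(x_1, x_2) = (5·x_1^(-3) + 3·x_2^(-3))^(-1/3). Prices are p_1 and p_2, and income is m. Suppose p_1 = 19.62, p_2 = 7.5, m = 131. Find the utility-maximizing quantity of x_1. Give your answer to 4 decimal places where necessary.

Numerically x_2/x_1 = 1.119302, so x_1* = 131/(19.62 + 7.5·1.119302) = 4.6761.

x_1* = 4.6761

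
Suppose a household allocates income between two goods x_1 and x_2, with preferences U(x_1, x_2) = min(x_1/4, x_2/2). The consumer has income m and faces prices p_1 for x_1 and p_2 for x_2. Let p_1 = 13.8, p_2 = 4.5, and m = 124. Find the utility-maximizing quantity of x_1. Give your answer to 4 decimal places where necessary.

x_1* = 7.7259

Demand: x_1*(p_1,p_2,m) = 4·m/(4·p_1 + 2·p_2), x_2* = 2·m/(4·p_1 + 2·p_2).
Here 4·13.8 + 2·4.5 = 64.2, giving x_1* = 7.7259.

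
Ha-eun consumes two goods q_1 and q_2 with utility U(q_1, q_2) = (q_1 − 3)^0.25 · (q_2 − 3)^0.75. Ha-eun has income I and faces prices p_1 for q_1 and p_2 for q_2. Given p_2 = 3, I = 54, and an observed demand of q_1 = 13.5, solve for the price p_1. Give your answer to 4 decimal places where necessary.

MRS = (1/3)·(q_2−3)/(q_1−3). Tangency with p_1/p_2 gives q_2−3 = 3·(p_1/p_2)·(q_1−3).
Substituting into the budget: q_1* = 3 + 0.25·(I − 3·p_1 − 3·p_2)/p_1, and q_2* = 3 + 0.75·(…)/p_2.
Set q_1* = 13.5 in the demand function and solve for p_1: p_1 = 1.

p_1 = 1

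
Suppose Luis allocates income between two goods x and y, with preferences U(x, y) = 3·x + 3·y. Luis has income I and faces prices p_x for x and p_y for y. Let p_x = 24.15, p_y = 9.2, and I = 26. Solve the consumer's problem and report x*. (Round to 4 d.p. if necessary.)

Linear utility — the consumer picks whichever good has higher MU/price: 3/24.15 = 0.1242 vs 3/9.2 = 0.3261.
y gives more utility per dollar, so spend all income on y: y* = I/p_y, x* = 0.
Numerically: x* = 0, y* = 2.8261.

x* = 0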